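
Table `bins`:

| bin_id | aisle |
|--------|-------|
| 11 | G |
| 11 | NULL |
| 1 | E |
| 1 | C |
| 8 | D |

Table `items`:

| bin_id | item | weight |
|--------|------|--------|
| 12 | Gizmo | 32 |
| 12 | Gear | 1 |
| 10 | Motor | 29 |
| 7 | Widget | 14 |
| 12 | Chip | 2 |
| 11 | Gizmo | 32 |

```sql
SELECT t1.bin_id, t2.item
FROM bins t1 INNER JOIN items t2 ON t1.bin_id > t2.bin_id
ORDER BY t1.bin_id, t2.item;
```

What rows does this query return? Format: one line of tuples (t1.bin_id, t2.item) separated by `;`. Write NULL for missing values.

(8, Widget); (11, Motor); (11, Motor); (11, Widget); (11, Widget)

INNER JOIN keeps only pairs where the ON condition holds.
Matching on t1.bin_id > t2.bin_id.
- t1 row (bin_id=11): matches 2 t2 row(s) → 2 output row(s).
- t1 row (bin_id=11): matches 2 t2 row(s) → 2 output row(s).
- t1 row (bin_id=1): no match → dropped.
- t1 row (bin_id=1): no match → dropped.
- t1 row (bin_id=8): matches 1 t2 row(s) → 1 output row(s).
After projecting and ordering:
t1.bin_id | t2.item
8 | Widget
11 | Motor
11 | Motor
11 | Widget
11 | Widget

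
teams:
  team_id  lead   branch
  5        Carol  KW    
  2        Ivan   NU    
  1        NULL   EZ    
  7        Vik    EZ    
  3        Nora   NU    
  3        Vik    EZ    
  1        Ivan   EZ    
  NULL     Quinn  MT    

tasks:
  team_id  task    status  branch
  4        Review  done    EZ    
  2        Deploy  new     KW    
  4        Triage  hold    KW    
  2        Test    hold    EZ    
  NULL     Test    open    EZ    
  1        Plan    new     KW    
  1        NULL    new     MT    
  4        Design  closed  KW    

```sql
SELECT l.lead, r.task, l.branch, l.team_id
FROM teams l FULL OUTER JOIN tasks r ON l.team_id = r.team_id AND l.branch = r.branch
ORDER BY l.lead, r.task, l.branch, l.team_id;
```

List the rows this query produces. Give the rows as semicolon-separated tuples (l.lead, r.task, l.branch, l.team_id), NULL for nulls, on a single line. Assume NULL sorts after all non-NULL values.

FULL OUTER JOIN keeps every row from both sides; unmatched rows get NULL for the other side's columns.
Matching on l.team_id = r.team_id AND l.branch = r.branch. A NULL in a compared column never satisfies the condition.
- l row (team_id=5, branch=KW): no match → kept, r columns NULL.
- l row (team_id=2, branch=NU): no match → kept, r columns NULL.
- l row (team_id=1, branch=EZ): no match → kept, r columns NULL.
- l row (team_id=7, branch=EZ): no match → kept, r columns NULL.
- l row (team_id=3, branch=NU): no match → kept, r columns NULL.
- l row (team_id=3, branch=EZ): no match → kept, r columns NULL.
- l row (team_id=1, branch=EZ): no match → kept, r columns NULL.
- l row (team_id=NULL, branch=MT): no match → kept, r columns NULL.
- 8 r row(s) had no l match → kept, l columns NULL.

(Carol, NULL, KW, 5); (Ivan, NULL, EZ, 1); (Ivan, NULL, NU, 2); (Nora, NULL, NU, 3); (Quinn, NULL, MT, NULL); (Vik, NULL, EZ, 3); (Vik, NULL, EZ, 7); (NULL, Deploy, NULL, NULL); (NULL, Design, NULL, NULL); (NULL, Plan, NULL, NULL); (NULL, Review, NULL, NULL); (NULL, Test, NULL, NULL); (NULL, Test, NULL, NULL); (NULL, Triage, NULL, NULL); (NULL, NULL, EZ, 1); (NULL, NULL, NULL, NULL)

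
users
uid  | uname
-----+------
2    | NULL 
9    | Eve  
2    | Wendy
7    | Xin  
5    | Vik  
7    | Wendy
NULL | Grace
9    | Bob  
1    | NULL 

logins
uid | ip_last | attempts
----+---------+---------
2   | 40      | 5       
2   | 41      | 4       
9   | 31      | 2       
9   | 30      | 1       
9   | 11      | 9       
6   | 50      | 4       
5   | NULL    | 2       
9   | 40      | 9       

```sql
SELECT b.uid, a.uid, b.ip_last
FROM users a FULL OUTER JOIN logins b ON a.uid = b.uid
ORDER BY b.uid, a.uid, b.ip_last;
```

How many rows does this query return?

18

FULL OUTER JOIN keeps every row from both sides; unmatched rows get NULL for the other side's columns.
Matching on a.uid = b.uid. A NULL in a compared column never satisfies the condition.
- a[0] uid=2 → 2 match(es) in b → 2 row(s).
- a[1] uid=9 → 4 match(es) in b → 4 row(s).
- a[2] uid=2 → 2 match(es) in b → 2 row(s).
- a[3] uid=7 → no match; kept with NULLs on the b side.
- a[4] uid=5 → 1 match(es) in b → 1 row(s).
- a[5] uid=7 → no match; kept with NULLs on the b side.
- a[6] uid=NULL → no match; kept with NULLs on the b side.
- a[7] uid=9 → 4 match(es) in b → 4 row(s).
- a[8] uid=1 → no match; kept with NULLs on the b side.
- 1 b row(s) had no a match → kept, a columns NULL.
Total: 13 matched + 5 padded = 18 rows.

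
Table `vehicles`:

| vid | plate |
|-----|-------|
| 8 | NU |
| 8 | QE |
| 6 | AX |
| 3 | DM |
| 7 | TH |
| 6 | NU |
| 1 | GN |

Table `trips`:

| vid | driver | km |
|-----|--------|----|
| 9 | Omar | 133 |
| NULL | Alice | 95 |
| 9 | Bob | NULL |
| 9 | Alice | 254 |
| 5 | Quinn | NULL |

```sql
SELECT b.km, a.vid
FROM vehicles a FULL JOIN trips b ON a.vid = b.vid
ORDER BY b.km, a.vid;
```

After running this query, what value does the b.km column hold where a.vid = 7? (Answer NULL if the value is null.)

NULL

FULL OUTER JOIN keeps every row from both sides; unmatched rows get NULL for the other side's columns.
Matching on a.vid = b.vid. A NULL in a compared column never satisfies the condition.
- vid=8: no b row matches, row kept with b columns NULL.
- vid=8: no b row matches, row kept with b columns NULL.
- vid=6: no b row matches, row kept with b columns NULL.
- vid=3: no b row matches, row kept with b columns NULL.
- vid=7: no b row matches, row kept with b columns NULL.
- vid=6: no b row matches, row kept with b columns NULL.
- vid=1: no b row matches, row kept with b columns NULL.
- 5 b row(s) had no a match → kept, a columns NULL.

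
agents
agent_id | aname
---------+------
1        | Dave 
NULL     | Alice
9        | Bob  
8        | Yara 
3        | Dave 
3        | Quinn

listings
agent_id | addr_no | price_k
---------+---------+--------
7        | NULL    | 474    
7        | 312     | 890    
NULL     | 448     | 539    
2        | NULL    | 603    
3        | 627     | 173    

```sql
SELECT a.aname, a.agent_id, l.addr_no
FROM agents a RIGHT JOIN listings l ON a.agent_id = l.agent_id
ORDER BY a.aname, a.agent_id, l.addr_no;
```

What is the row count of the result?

RIGHT JOIN keeps every row from `listings`; unmatched rows get NULL for `agents`'s columns.
Matching on a.agent_id = l.agent_id. A NULL in a compared column never satisfies the condition.
- a[0] agent_id=1 → no match.
- a[1] agent_id=NULL → no match.
- a[2] agent_id=9 → no match.
- a[3] agent_id=8 → no match.
- a[4] agent_id=3 → 1 match(es) in l → 1 row(s).
- a[5] agent_id=3 → 1 match(es) in l → 1 row(s).
- 4 row(s) from l found no a partner → padded with NULL.
Total: 2 matched + 4 padded = 6 rows.

6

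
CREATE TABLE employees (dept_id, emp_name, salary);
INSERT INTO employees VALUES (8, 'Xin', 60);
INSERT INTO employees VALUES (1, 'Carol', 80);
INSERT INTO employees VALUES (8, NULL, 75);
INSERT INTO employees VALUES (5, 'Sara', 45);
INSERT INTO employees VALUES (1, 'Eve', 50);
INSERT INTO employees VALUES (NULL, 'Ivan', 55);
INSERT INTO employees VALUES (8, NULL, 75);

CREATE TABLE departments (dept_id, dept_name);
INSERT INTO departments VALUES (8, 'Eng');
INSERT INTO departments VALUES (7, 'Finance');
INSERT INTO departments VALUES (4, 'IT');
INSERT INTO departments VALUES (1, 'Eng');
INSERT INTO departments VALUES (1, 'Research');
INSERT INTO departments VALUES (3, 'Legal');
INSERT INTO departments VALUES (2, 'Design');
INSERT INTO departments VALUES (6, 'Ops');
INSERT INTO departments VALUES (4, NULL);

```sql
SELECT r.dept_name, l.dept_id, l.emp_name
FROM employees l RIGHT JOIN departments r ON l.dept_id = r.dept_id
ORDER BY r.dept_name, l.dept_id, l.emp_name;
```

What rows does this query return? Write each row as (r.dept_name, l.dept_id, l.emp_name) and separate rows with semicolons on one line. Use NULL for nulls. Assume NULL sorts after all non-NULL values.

(Design, NULL, NULL); (Eng, 1, Carol); (Eng, 1, Eve); (Eng, 8, Xin); (Eng, 8, NULL); (Eng, 8, NULL); (Finance, NULL, NULL); (IT, NULL, NULL); (Legal, NULL, NULL); (Ops, NULL, NULL); (Research, 1, Carol); (Research, 1, Eve); (NULL, NULL, NULL)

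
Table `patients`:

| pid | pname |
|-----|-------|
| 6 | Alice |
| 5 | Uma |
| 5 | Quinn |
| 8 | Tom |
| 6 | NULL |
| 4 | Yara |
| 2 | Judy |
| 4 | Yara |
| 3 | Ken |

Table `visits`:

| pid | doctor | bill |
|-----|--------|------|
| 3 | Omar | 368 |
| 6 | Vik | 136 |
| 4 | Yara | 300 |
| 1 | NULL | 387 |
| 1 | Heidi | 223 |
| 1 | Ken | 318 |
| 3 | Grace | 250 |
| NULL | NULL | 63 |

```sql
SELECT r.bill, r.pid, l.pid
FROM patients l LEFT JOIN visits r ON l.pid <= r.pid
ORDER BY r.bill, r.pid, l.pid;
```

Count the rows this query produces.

17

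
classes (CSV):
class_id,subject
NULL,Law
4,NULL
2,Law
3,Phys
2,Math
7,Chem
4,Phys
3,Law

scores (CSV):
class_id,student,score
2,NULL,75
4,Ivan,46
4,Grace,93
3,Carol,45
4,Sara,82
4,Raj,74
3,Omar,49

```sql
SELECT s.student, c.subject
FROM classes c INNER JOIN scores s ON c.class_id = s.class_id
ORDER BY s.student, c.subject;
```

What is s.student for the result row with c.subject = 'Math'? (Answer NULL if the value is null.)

NULL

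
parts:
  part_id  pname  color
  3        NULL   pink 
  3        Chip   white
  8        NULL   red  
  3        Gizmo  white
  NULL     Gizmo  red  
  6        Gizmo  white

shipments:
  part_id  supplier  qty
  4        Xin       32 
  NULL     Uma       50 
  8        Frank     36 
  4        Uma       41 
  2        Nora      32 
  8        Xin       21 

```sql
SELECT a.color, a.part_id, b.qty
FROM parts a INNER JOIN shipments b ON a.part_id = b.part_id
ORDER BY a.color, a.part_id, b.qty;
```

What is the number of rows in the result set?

INNER JOIN keeps only pairs where the ON condition holds.
Matching on a.part_id = b.part_id. A NULL in a compared column never satisfies the condition.
- part_id=3: no matching b row, dropped.
- part_id=3: no matching b row, dropped.
- part_id=8: 2 matching b row(s), so 2 row(s) emitted.
- part_id=3: no matching b row, dropped.
- part_id=NULL: no matching b row, dropped.
- part_id=6: no matching b row, dropped.
Total: 2 rows.

2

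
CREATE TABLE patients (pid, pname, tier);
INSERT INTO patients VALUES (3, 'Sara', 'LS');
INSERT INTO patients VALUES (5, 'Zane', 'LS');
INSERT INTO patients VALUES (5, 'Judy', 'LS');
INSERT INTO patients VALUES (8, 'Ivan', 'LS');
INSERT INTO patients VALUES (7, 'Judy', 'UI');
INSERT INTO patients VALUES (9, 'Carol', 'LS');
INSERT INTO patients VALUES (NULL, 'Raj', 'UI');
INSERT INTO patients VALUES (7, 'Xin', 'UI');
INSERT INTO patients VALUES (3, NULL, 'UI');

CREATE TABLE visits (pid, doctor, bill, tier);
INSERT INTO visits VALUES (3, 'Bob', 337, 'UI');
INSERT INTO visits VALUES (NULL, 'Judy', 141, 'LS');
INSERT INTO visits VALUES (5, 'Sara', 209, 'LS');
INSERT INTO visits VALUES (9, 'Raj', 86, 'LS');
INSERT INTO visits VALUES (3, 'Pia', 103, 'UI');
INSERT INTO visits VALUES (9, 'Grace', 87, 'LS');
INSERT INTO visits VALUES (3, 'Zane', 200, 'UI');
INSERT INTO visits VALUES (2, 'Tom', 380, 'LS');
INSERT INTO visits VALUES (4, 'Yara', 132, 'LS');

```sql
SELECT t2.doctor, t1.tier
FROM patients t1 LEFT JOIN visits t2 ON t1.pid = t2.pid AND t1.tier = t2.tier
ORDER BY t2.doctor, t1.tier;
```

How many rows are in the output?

12

LEFT JOIN keeps every row from `patients`; unmatched rows get NULL for `visits`'s columns.
Matching on t1.pid = t2.pid AND t1.tier = t2.tier. A NULL in a compared column never satisfies the condition.
- pid=3, tier=LS: no t2 row matches, row kept with t2 columns NULL.
- pid=5, tier=LS: 1 matching t2 row(s), so 1 row(s) emitted.
- pid=5, tier=LS: 1 matching t2 row(s), so 1 row(s) emitted.
- pid=8, tier=LS: no t2 row matches, row kept with t2 columns NULL.
- pid=7, tier=UI: no t2 row matches, row kept with t2 columns NULL.
- pid=9, tier=LS: 2 matching t2 row(s), so 2 row(s) emitted.
- pid=NULL, tier=UI: no t2 row matches, row kept with t2 columns NULL.
- pid=7, tier=UI: no t2 row matches, row kept with t2 columns NULL.
- pid=3, tier=UI: 3 matching t2 row(s), so 3 row(s) emitted.
Total: 7 matched + 5 padded = 12 rows.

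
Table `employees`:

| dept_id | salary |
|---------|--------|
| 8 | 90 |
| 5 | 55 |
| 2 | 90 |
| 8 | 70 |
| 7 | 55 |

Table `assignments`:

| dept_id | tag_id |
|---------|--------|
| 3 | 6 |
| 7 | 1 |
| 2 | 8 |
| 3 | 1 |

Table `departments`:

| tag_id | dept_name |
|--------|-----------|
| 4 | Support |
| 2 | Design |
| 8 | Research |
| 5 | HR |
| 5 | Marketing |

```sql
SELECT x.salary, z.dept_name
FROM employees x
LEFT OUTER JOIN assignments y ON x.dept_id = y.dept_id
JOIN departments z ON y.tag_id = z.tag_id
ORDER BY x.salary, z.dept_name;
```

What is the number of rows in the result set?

1

Joins associate left-to-right: employees LEFT JOIN assignments on dept_id gives 5 intermediate row(s).
Then INNER JOIN `departments z` on tag_id: keep only rows whose y.tag_id appears in z.
Result: 1 row(s).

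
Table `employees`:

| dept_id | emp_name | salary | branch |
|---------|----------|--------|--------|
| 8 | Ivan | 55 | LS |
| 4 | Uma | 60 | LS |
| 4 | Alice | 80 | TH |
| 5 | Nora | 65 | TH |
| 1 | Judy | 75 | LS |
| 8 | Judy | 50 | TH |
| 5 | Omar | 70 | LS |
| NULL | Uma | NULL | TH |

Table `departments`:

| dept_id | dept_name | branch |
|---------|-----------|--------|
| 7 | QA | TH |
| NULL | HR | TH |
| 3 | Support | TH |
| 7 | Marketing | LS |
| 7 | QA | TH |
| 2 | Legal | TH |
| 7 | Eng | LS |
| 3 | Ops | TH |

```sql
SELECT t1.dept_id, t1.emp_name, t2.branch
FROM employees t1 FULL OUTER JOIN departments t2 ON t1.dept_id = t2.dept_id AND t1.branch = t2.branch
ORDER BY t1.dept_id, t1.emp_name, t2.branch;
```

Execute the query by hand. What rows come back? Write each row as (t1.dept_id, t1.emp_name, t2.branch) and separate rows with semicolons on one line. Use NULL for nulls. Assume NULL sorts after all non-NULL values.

(1, Judy, NULL); (4, Alice, NULL); (4, Uma, NULL); (5, Nora, NULL); (5, Omar, NULL); (8, Ivan, NULL); (8, Judy, NULL); (NULL, Uma, NULL); (NULL, NULL, LS); (NULL, NULL, LS); (NULL, NULL, TH); (NULL, NULL, TH); (NULL, NULL, TH); (NULL, NULL, TH); (NULL, NULL, TH); (NULL, NULL, TH)

FULL OUTER JOIN keeps every row from both sides; unmatched rows get NULL for the other side's columns.
Matching on t1.dept_id = t2.dept_id AND t1.branch = t2.branch. A NULL in a compared column never satisfies the condition.
- t1 row (dept_id=8, branch=LS): no match → kept, t2 columns NULL.
- t1 row (dept_id=4, branch=LS): no match → kept, t2 columns NULL.
- t1 row (dept_id=4, branch=TH): no match → kept, t2 columns NULL.
- t1 row (dept_id=5, branch=TH): no match → kept, t2 columns NULL.
- t1 row (dept_id=1, branch=LS): no match → kept, t2 columns NULL.
- t1 row (dept_id=8, branch=TH): no match → kept, t2 columns NULL.
- t1 row (dept_id=5, branch=LS): no match → kept, t2 columns NULL.
- t1 row (dept_id=NULL, branch=TH): no match → kept, t2 columns NULL.
- 8 t2 row(s) had no t1 match → kept, t1 columns NULL.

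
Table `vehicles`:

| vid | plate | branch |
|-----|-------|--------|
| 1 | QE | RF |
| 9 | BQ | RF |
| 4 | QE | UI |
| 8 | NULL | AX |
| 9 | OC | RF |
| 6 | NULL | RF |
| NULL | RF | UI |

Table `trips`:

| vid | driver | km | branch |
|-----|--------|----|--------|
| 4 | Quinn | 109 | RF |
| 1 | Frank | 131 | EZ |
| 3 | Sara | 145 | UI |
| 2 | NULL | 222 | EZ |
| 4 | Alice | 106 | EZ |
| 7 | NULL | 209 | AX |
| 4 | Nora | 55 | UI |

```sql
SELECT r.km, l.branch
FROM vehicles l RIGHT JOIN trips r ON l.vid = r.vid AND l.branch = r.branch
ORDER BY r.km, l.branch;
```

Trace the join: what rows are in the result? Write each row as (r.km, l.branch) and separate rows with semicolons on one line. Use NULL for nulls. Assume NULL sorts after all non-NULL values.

(55, UI); (106, NULL); (109, NULL); (131, NULL); (145, NULL); (209, NULL); (222, NULL)

RIGHT JOIN keeps every row from `trips`; unmatched rows get NULL for `vehicles`'s columns.
Matching on l.vid = r.vid AND l.branch = r.branch. A NULL in a compared column never satisfies the condition.
- l row (vid=1, branch=RF): no match.
- l row (vid=9, branch=RF): no match.
- l row (vid=4, branch=UI): matches 1 r row(s) → 1 output row(s).
- l row (vid=8, branch=AX): no match.
- l row (vid=9, branch=RF): no match.
- l row (vid=6, branch=RF): no match.
- l row (vid=NULL, branch=UI): no match.
- 6 r row(s) had no l match → kept, l columns NULL.
After projecting and ordering:
r.km | l.branch
55 | UI
106 | NULL
109 | NULL
131 | NULL
145 | NULL
209 | NULL
222 | NULL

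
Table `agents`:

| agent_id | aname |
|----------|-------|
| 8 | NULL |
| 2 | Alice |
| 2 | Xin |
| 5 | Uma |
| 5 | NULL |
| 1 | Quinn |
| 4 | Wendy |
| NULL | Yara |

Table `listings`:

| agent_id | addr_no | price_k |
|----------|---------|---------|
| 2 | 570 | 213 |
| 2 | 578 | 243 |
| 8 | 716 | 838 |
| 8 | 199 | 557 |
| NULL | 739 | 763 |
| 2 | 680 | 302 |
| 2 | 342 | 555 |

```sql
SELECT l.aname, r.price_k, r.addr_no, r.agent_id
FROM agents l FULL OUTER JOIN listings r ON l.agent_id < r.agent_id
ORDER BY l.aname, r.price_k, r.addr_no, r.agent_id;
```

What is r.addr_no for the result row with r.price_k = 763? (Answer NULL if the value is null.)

FULL OUTER JOIN keeps every row from both sides; unmatched rows get NULL for the other side's columns.
Matching on l.agent_id < r.agent_id. A NULL in a compared column never satisfies the condition.
Matched pairs: 16; unmatched l rows kept: 2; unmatched r rows kept: 1.

739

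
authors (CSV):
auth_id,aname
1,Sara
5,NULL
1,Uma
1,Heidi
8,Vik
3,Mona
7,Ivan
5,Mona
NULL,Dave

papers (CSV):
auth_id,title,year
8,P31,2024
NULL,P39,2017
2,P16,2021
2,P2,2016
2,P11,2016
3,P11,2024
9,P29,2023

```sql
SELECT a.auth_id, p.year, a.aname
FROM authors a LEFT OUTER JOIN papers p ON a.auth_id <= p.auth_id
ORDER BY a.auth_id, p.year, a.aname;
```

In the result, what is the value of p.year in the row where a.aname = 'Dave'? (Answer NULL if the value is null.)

LEFT JOIN keeps every row from `authors`; unmatched rows get NULL for `papers`'s columns.
Matching on a.auth_id <= p.auth_id. A NULL in a compared column never satisfies the condition.
- a row (auth_id=1): matches 6 p row(s) → 6 output row(s).
- a row (auth_id=5): matches 2 p row(s) → 2 output row(s).
- a row (auth_id=1): matches 6 p row(s) → 6 output row(s).
- a row (auth_id=1): matches 6 p row(s) → 6 output row(s).
- a row (auth_id=8): matches 2 p row(s) → 2 output row(s).
- a row (auth_id=3): matches 3 p row(s) → 3 output row(s).
- a row (auth_id=7): matches 2 p row(s) → 2 output row(s).
- a row (auth_id=5): matches 2 p row(s) → 2 output row(s).
- a row (auth_id=NULL): no match → kept, p columns NULL.

NULL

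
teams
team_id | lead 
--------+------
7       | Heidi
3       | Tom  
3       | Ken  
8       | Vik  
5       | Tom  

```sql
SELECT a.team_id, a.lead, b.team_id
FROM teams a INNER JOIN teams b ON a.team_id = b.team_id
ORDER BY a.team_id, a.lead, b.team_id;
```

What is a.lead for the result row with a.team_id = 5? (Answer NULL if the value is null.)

INNER JOIN keeps only pairs where the ON condition holds.
Matching on a.team_id = b.team_id.
- a (team_id=7) pairs with 1 row(s) of b.
- a (team_id=3) pairs with 2 row(s) of b.
- a (team_id=3) pairs with 2 row(s) of b.
- a (team_id=8) pairs with 1 row(s) of b.
- a (team_id=5) pairs with 1 row(s) of b.

Tom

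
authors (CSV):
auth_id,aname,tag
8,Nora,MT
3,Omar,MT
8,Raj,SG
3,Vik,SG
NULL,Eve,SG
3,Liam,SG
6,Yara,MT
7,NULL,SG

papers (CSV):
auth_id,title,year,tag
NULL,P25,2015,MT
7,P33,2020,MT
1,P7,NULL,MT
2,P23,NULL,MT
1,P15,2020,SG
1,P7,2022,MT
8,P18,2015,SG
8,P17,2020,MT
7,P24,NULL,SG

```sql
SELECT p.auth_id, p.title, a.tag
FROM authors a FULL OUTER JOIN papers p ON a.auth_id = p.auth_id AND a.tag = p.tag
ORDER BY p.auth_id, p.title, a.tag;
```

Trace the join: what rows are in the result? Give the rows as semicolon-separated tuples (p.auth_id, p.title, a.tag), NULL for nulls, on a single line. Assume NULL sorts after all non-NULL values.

(1, P15, NULL); (1, P7, NULL); (1, P7, NULL); (2, P23, NULL); (7, P24, SG); (7, P33, NULL); (8, P17, MT); (8, P18, SG); (NULL, P25, NULL); (NULL, NULL, MT); (NULL, NULL, MT); (NULL, NULL, SG); (NULL, NULL, SG); (NULL, NULL, SG)

FULL OUTER JOIN keeps every row from both sides; unmatched rows get NULL for the other side's columns.
Matching on a.auth_id = p.auth_id AND a.tag = p.tag. A NULL in a compared column never satisfies the condition.
Matched pairs: 3; unmatched a rows kept: 5; unmatched p rows kept: 6.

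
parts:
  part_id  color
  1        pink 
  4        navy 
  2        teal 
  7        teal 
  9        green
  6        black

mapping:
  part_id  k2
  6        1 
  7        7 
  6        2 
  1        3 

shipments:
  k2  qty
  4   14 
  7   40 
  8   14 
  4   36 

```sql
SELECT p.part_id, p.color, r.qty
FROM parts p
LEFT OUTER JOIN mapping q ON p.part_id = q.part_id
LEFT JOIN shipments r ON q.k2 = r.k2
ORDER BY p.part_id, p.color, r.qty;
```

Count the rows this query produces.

7

Joins associate left-to-right: parts LEFT JOIN mapping on part_id gives 7 intermediate row(s).
Then LEFT JOIN `shipments r` on k2: each of those 7 rows is kept; rows whose q.k2 has no match in r get NULL for r's columns.
Result: 7 row(s).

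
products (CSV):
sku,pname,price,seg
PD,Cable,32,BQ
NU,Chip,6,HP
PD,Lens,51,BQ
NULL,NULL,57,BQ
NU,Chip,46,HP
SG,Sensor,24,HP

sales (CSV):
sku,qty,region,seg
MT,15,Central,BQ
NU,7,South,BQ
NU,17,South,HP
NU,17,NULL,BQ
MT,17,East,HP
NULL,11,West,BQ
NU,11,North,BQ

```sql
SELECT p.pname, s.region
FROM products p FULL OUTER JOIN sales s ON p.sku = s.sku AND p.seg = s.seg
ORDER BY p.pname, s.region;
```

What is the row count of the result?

12

FULL OUTER JOIN keeps every row from both sides; unmatched rows get NULL for the other side's columns.
Matching on p.sku = s.sku AND p.seg = s.seg. A NULL in a compared column never satisfies the condition.
Matched pairs: 2; unmatched p rows kept: 4; unmatched s rows kept: 6.
Total: 2 matched + 10 padded = 12 rows.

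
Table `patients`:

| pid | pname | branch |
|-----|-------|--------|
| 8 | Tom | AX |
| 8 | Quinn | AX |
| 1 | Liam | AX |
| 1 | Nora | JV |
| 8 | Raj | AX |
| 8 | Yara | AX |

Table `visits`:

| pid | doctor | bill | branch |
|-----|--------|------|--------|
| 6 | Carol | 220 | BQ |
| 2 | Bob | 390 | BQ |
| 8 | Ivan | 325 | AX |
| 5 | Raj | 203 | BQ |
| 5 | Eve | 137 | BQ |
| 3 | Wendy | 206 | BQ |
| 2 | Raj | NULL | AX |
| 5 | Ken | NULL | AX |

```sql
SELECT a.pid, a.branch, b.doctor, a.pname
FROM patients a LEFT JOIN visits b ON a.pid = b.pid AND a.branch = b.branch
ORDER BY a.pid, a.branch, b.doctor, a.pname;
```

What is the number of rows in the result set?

6

LEFT JOIN keeps every row from `patients`; unmatched rows get NULL for `visits`'s columns.
Matching on a.pid = b.pid AND a.branch = b.branch.
- a row (pid=8, branch=AX): matches 1 b row(s) → 1 output row(s).
- a row (pid=8, branch=AX): matches 1 b row(s) → 1 output row(s).
- a row (pid=1, branch=AX): no match → kept, b columns NULL.
- a row (pid=1, branch=JV): no match → kept, b columns NULL.
- a row (pid=8, branch=AX): matches 1 b row(s) → 1 output row(s).
- a row (pid=8, branch=AX): matches 1 b row(s) → 1 output row(s).
Total: 4 matched + 2 padded = 6 rows.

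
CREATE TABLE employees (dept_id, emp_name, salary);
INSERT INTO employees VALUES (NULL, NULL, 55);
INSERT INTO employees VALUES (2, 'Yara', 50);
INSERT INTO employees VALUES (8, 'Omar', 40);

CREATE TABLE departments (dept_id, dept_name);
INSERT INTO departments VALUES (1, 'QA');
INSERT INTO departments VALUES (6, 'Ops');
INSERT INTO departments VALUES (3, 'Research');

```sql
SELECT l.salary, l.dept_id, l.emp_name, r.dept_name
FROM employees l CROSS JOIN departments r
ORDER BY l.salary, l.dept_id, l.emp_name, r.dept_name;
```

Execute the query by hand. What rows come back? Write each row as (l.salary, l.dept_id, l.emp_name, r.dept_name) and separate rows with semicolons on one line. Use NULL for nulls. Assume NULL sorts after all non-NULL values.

(40, 8, Omar, Ops); (40, 8, Omar, QA); (40, 8, Omar, Research); (50, 2, Yara, Ops); (50, 2, Yara, QA); (50, 2, Yara, Research); (55, NULL, NULL, Ops); (55, NULL, NULL, QA); (55, NULL, NULL, Research)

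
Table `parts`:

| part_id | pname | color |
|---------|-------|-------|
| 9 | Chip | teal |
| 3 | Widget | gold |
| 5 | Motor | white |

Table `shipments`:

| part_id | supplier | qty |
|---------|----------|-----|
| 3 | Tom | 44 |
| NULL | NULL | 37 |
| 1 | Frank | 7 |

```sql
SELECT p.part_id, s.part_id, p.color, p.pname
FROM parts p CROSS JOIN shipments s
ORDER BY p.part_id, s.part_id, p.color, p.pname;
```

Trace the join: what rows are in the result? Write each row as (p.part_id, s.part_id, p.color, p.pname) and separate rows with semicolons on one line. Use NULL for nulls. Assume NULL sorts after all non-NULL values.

CROSS JOIN pairs every row of `parts` with every row of `shipments`: 3 × 3 = 9 rows.

(3, 1, gold, Widget); (3, 3, gold, Widget); (3, NULL, gold, Widget); (5, 1, white, Motor); (5, 3, white, Motor); (5, NULL, white, Motor); (9, 1, teal, Chip); (9, 3, teal, Chip); (9, NULL, teal, Chip)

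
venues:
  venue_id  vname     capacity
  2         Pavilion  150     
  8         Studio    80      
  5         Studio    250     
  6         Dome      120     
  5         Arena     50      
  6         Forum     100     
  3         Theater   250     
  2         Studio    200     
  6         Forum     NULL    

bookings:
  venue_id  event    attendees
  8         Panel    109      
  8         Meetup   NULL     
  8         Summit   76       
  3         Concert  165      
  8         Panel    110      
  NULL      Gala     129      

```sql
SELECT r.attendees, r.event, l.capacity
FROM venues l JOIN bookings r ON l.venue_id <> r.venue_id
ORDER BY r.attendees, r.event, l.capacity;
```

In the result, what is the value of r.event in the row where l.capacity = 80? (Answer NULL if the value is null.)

Concert

INNER JOIN keeps only pairs where the ON condition holds.
Matching on l.venue_id <> r.venue_id. A NULL in a compared column never satisfies the condition.
- venue_id=2: 5 matching r row(s), so 5 row(s) emitted.
- venue_id=8: 1 matching r row(s), so 1 row(s) emitted.
- venue_id=5: 5 matching r row(s), so 5 row(s) emitted.
- venue_id=6: 5 matching r row(s), so 5 row(s) emitted.
- venue_id=5: 5 matching r row(s), so 5 row(s) emitted.
- venue_id=6: 5 matching r row(s), so 5 row(s) emitted.
- venue_id=3: 4 matching r row(s), so 4 row(s) emitted.
- venue_id=2: 5 matching r row(s), so 5 row(s) emitted.
- venue_id=6: 5 matching r row(s), so 5 row(s) emitted.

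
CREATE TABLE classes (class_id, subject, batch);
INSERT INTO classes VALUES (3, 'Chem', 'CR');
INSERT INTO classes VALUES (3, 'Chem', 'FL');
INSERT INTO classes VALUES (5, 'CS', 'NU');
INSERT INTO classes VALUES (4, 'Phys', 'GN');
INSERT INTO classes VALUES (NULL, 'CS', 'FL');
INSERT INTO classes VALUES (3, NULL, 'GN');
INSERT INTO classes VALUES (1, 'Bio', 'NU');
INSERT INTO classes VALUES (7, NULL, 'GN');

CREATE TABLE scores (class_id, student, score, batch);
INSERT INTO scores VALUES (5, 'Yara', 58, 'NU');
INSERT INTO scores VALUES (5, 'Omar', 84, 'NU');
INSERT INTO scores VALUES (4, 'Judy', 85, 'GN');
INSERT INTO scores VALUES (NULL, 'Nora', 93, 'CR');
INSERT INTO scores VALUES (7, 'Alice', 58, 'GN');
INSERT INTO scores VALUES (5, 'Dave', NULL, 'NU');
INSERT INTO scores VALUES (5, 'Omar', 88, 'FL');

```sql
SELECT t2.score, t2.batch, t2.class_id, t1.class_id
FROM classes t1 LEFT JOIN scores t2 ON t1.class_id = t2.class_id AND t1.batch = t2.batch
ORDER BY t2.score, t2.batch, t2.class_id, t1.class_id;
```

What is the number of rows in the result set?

10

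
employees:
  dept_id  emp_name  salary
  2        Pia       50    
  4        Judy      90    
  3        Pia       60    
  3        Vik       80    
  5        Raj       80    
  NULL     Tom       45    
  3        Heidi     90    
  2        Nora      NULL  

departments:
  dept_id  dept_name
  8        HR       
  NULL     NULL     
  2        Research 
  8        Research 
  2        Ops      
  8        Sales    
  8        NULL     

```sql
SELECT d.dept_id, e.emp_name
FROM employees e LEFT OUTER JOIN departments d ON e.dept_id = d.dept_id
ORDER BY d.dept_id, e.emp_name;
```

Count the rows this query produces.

LEFT JOIN keeps every row from `employees`; unmatched rows get NULL for `departments`'s columns.
Matching on e.dept_id = d.dept_id. A NULL in a compared column never satisfies the condition.
Matched pairs: 4; unmatched e rows kept: 6.
Total: 4 matched + 6 padded = 10 rows.

10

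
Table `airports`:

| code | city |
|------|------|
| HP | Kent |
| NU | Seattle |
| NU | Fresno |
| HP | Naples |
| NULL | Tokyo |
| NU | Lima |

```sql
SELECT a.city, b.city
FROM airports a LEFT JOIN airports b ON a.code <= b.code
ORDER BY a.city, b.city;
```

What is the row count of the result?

20

LEFT JOIN keeps every row from `airports a`; unmatched rows get NULL for `airports b`'s columns.
Matching on a.code <= b.code. A NULL in a compared column never satisfies the condition.
- code=HP: 5 matching b row(s), so 5 row(s) emitted.
- code=NU: 3 matching b row(s), so 3 row(s) emitted.
- code=NU: 3 matching b row(s), so 3 row(s) emitted.
- code=HP: 5 matching b row(s), so 5 row(s) emitted.
- code=NULL: no b row matches, row kept with b columns NULL.
- code=NU: 3 matching b row(s), so 3 row(s) emitted.
Total: 19 matched + 1 padded = 20 rows.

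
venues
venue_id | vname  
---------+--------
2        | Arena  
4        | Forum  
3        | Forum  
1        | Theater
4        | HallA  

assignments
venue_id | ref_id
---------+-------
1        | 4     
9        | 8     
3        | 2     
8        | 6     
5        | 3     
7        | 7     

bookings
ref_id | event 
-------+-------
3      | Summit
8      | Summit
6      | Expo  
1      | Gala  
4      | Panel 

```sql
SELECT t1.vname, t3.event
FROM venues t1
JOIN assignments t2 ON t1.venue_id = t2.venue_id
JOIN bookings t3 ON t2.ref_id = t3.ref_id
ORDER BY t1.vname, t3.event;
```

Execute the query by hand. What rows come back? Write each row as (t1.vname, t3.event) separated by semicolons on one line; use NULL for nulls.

Joins associate left-to-right: venues INNER JOIN assignments on venue_id gives 2 intermediate row(s).
Then INNER JOIN `bookings t3` on ref_id: keep only rows whose t2.ref_id appears in t3.

(Theater, Panel)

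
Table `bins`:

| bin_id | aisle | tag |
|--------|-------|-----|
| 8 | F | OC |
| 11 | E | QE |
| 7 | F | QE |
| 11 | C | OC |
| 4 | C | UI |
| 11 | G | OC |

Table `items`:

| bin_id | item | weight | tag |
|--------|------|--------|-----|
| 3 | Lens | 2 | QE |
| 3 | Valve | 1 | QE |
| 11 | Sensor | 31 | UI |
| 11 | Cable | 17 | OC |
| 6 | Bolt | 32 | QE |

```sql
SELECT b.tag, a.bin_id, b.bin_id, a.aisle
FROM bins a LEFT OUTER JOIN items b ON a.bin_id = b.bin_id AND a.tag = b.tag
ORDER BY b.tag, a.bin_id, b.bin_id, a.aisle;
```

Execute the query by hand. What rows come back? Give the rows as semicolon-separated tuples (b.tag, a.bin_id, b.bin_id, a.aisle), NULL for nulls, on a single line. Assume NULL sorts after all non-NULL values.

(OC, 11, 11, C); (OC, 11, 11, G); (NULL, 4, NULL, C); (NULL, 7, NULL, F); (NULL, 8, NULL, F); (NULL, 11, NULL, E)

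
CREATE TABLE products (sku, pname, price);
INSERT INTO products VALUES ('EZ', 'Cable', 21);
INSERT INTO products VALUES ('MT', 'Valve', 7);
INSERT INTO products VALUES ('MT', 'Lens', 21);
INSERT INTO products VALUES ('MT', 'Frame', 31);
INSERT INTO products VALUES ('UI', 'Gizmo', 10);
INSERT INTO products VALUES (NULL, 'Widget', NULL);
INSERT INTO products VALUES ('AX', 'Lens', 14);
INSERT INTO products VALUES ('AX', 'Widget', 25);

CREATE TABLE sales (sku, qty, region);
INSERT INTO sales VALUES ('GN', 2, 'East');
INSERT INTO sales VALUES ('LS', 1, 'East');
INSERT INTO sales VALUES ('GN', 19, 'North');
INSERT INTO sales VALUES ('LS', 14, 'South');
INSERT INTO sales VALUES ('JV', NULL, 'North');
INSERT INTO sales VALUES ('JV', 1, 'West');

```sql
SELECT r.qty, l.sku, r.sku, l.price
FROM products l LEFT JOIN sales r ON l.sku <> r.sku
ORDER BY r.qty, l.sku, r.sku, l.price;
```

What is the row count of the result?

LEFT JOIN keeps every row from `products`; unmatched rows get NULL for `sales`'s columns.
Matching on l.sku <> r.sku. A NULL in a compared column never satisfies the condition.
Matched pairs: 42; unmatched l rows kept: 1.
Total: 42 matched + 1 padded = 43 rows.

43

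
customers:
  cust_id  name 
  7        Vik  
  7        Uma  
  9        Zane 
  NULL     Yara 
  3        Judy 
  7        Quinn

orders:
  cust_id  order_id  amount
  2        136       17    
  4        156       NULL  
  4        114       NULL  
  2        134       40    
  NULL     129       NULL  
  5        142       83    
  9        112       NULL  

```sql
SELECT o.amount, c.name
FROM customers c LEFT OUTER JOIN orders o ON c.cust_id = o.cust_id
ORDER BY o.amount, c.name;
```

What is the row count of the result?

6

LEFT JOIN keeps every row from `customers`; unmatched rows get NULL for `orders`'s columns.
Matching on c.cust_id = o.cust_id. A NULL in a compared column never satisfies the condition.
Matched pairs: 1; unmatched c rows kept: 5.
Total: 1 matched + 5 padded = 6 rows.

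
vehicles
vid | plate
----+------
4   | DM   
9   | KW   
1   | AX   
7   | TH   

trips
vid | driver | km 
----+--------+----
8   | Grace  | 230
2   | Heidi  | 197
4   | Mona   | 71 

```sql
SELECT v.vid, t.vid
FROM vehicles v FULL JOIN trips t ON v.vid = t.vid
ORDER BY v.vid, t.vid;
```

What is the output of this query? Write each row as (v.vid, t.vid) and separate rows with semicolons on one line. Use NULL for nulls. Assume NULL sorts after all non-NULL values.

(1, NULL); (4, 4); (7, NULL); (9, NULL); (NULL, 2); (NULL, 8)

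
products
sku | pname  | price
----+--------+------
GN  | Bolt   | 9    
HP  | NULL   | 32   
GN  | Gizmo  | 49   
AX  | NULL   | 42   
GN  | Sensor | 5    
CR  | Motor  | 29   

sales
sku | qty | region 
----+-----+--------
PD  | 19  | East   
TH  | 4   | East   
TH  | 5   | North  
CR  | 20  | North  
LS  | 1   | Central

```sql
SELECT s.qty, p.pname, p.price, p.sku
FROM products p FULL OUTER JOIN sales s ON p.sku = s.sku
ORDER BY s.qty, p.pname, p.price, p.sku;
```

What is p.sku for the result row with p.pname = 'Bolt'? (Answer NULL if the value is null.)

FULL OUTER JOIN keeps every row from both sides; unmatched rows get NULL for the other side's columns.
Matching on p.sku = s.sku.
- p row (sku=GN): no match → kept, s columns NULL.
- p row (sku=HP): no match → kept, s columns NULL.
- p row (sku=GN): no match → kept, s columns NULL.
- p row (sku=AX): no match → kept, s columns NULL.
- p row (sku=GN): no match → kept, s columns NULL.
- p row (sku=CR): matches 1 s row(s) → 1 output row(s).
- 4 s row(s) had no p match → kept, p columns NULL.

GN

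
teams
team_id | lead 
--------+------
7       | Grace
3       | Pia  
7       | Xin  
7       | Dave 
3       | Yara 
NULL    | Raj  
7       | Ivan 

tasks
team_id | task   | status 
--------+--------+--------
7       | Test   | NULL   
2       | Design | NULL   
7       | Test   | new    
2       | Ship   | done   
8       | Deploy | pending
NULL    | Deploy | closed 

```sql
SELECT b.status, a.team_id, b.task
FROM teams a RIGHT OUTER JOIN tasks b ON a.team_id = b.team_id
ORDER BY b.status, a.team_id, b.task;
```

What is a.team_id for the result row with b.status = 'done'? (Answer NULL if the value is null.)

RIGHT JOIN keeps every row from `tasks`; unmatched rows get NULL for `teams`'s columns.
Matching on a.team_id = b.team_id. A NULL in a compared column never satisfies the condition.
Matched pairs: 8; unmatched b rows kept: 4.

NULL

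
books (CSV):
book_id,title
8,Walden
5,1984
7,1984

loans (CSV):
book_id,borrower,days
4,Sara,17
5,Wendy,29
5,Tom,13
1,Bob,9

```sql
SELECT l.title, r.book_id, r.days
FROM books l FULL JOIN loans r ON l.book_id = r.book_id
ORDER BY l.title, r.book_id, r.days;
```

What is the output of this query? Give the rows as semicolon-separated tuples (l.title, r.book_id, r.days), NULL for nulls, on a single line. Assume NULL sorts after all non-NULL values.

(1984, 5, 13); (1984, 5, 29); (1984, NULL, NULL); (Walden, NULL, NULL); (NULL, 1, 9); (NULL, 4, 17)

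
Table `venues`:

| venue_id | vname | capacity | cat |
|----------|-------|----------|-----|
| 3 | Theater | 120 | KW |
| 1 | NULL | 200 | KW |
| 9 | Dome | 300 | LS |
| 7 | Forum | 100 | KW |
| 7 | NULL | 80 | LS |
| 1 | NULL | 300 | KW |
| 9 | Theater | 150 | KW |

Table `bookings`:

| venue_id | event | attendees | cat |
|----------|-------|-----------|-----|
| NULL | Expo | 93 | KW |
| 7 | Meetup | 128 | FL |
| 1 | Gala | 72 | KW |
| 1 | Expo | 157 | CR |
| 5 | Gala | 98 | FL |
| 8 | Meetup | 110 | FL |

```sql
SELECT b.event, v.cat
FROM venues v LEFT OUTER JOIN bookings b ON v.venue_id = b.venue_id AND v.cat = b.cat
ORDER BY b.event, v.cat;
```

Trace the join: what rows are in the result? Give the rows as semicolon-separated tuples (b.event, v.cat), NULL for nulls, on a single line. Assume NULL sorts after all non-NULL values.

(Gala, KW); (Gala, KW); (NULL, KW); (NULL, KW); (NULL, KW); (NULL, LS); (NULL, LS)

LEFT JOIN keeps every row from `venues`; unmatched rows get NULL for `bookings`'s columns.
Matching on v.venue_id = b.venue_id AND v.cat = b.cat. A NULL in a compared column never satisfies the condition.
Matched pairs: 2; unmatched v rows kept: 5.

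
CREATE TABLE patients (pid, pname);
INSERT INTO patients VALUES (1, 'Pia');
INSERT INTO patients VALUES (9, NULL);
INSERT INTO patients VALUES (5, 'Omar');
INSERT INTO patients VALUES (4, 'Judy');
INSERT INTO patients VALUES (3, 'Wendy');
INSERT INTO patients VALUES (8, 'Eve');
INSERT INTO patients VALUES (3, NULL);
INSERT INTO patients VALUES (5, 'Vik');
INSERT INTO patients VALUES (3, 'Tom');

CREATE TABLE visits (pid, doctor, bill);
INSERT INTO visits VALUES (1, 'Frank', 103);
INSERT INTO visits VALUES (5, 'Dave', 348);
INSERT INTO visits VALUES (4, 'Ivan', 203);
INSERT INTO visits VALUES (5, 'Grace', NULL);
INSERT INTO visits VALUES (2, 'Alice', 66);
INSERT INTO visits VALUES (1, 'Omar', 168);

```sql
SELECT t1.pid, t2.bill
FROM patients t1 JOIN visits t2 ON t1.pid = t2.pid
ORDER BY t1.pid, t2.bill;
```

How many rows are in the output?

INNER JOIN keeps only pairs where the ON condition holds.
Matching on t1.pid = t2.pid.
- t1 row (pid=1): matches 2 t2 row(s) → 2 output row(s).
- t1 row (pid=9): no match → dropped.
- t1 row (pid=5): matches 2 t2 row(s) → 2 output row(s).
- t1 row (pid=4): matches 1 t2 row(s) → 1 output row(s).
- t1 row (pid=3): no match → dropped.
- t1 row (pid=8): no match → dropped.
- t1 row (pid=3): no match → dropped.
- t1 row (pid=5): matches 2 t2 row(s) → 2 output row(s).
- t1 row (pid=3): no match → dropped.
Total: 7 rows.

7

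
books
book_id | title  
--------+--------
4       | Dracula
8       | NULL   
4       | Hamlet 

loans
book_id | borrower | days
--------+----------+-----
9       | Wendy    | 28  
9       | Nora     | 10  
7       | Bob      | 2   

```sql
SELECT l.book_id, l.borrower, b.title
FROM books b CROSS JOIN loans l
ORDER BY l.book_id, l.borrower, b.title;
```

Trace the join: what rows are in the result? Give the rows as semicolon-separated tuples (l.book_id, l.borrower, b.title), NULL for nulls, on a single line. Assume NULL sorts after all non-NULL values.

CROSS JOIN pairs every row of `books` with every row of `loans`: 3 × 3 = 9 rows.
After projecting and ordering:
l.book_id | l.borrower | b.title
7 | Bob | Dracula
7 | Bob | Hamlet
7 | Bob | NULL
9 | Nora | Dracula
9 | Nora | Hamlet
9 | Nora | NULL
9 | Wendy | Dracula
9 | Wendy | Hamlet
9 | Wendy | NULL

(7, Bob, Dracula); (7, Bob, Hamlet); (7, Bob, NULL); (9, Nora, Dracula); (9, Nora, Hamlet); (9, Nora, NULL); (9, Wendy, Dracula); (9, Wendy, Hamlet); (9, Wendy, NULL)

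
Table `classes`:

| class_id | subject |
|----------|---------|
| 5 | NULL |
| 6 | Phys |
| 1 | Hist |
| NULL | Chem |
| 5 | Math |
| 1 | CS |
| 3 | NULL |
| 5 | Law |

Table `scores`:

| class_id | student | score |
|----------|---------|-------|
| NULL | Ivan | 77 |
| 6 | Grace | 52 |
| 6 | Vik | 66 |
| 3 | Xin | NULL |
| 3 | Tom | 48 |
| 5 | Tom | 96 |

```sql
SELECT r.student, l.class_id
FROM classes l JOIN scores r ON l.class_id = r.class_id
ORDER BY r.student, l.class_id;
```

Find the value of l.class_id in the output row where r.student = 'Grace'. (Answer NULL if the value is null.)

6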